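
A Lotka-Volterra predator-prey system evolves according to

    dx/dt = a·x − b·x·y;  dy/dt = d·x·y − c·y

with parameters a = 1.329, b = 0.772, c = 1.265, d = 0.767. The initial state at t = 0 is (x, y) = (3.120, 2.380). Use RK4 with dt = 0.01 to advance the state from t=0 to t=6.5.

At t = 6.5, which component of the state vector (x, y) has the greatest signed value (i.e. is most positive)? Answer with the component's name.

largest component: y

t=0.000: state=(3.120, 2.380)
step 1 (dt=0.01): k1=(-1.586, 2.685), k2=(-1.614, 2.685), k3=(-1.614, 2.685), k4=(-1.642, 2.685); state += dt/6·(k1+2k2+2k3+k4)
t=0.010: state=(3.104, 2.407)
t=0.020: state=(3.087, 2.434)
t=0.030: state=(3.070, 2.461)
continuing one RK4 step at a time; state shown every 25 steps (Δt=0.25):
t=0.250: state=(2.580, 3.008)
t=0.500: state=(1.931, 3.378)
t=0.750: state=(1.395, 3.377)
t=1.000: state=(1.038, 3.100)
t=1.250: state=(0.826, 2.696)
t=1.500: state=(0.713, 2.275)
t=1.750: state=(0.666, 1.891)
t=2.000: state=(0.665, 1.565)
t=2.250: state=(0.704, 1.300)
t=2.500: state=(0.780, 1.092)
t=2.750: state=(0.895, 0.934)
t=3.000: state=(1.055, 0.820)
t=3.250: state=(1.265, 0.746)
t=3.500: state=(1.533, 0.710)
t=3.750: state=(1.864, 0.716)
t=4.000: state=(2.253, 0.774)
t=4.250: state=(2.675, 0.904)
t=4.500: state=(3.066, 1.144)
t=4.750: state=(3.308, 1.543)
t=5.000: state=(3.247, 2.120)
t=5.250: state=(2.820, 2.779)
t=5.500: state=(2.181, 3.276)
t=5.750: state=(1.584, 3.419)
t=6.000: state=(1.157, 3.231)
t=6.250: state=(0.895, 2.861)
t=6.500: state=(0.748, 2.437)
compare at T: x=0.748, y=2.437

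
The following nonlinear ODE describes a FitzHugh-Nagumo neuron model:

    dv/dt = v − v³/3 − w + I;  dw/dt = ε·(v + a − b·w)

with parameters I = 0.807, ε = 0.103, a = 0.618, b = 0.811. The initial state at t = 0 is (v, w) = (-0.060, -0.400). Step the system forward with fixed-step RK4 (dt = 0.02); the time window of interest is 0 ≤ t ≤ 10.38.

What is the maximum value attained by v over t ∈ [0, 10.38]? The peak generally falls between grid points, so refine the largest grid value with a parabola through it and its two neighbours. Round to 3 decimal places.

t=0.000: state=(-0.060, -0.400)
step 1 (dt=0.02): k1=(1.147, 0.091), k2=(1.158, 0.092), k3=(1.158, 0.092), k4=(1.168, 0.093); state += dt/6·(k1+2k2+2k3+k4)
t=0.020: state=(-0.037, -0.398)
t=0.040: state=(-0.013, -0.396)
t=0.060: state=(0.011, -0.394)
continuing one RK4 step at a time; state shown every 25 steps (Δt=0.5):
t=0.500: state=(0.657, -0.338)
t=1.000: state=(1.502, -0.238)
t=1.500: state=(1.944, -0.108)
t=2.000: state=(2.030, 0.028)
t=2.500: state=(2.014, 0.161)
t=3.000: state=(1.977, 0.286)
t=3.500: state=(1.937, 0.404)
t=4.000: state=(1.896, 0.515)
t=4.500: state=(1.854, 0.620)
t=5.000: state=(1.812, 0.718)
t=5.500: state=(1.771, 0.810)
t=6.000: state=(1.729, 0.897)
t=6.500: state=(1.687, 0.977)
t=7.000: state=(1.645, 1.053)
t=7.500: state=(1.603, 1.123)
t=8.000: state=(1.560, 1.188)
t=8.500: state=(1.517, 1.248)
t=9.000: state=(1.473, 1.303)
t=9.500: state=(1.428, 1.354)
t=10.000: state=(1.383, 1.401)
t=10.380: state=(1.347, 1.434)
largest grid value and its neighbours: v(2.060)=2.03023, v(2.080)=2.03024, v(2.100)=2.03014
parabola through these three points peaks at t≈2.072 with v≈2.03025

max v = 2.030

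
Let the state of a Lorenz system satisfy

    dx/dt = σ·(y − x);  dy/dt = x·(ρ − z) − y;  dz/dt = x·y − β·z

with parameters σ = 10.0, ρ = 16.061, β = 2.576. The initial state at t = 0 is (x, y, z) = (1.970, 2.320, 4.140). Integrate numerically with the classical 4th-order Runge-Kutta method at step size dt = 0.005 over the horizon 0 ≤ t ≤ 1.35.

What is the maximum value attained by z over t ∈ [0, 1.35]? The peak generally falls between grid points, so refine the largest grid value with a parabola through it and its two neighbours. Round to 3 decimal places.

t=0.000: state=(1.970, 2.320, 4.140)
step 1 (dt=0.005): k1=(3.500, 21.164, -6.094), k2=(3.942, 21.246, -5.930), k3=(3.933, 21.258, -5.928), k4=(4.366, 21.351, -5.761); state += dt/6·(k1+2k2+2k3+k4)
t=0.005: state=(1.990, 2.426, 4.110)
t=0.010: state=(2.014, 2.534, 4.082)
t=0.015: state=(2.042, 2.642, 4.056)
continuing one RK4 step at a time; state shown every 10 steps (Δt=0.05):
t=0.050: state=(2.344, 3.456, 3.929)
t=0.100: state=(3.072, 4.875, 3.982)
t=0.150: state=(4.158, 6.713, 4.482)
t=0.200: state=(5.637, 8.995, 5.750)
t=0.250: state=(7.488, 11.468, 8.230)
t=0.300: state=(9.492, 13.335, 12.254)
t=0.350: state=(11.078, 13.293, 17.353)
t=0.400: state=(11.456, 10.604, 21.735)
t=0.450: state=(10.246, 6.447, 23.505)
t=0.500: state=(7.954, 2.925, 22.636)
t=0.550: state=(5.506, 0.951, 20.481)
t=0.600: state=(3.522, 0.186, 18.113)
t=0.650: state=(2.165, 0.038, 15.935)
t=0.700: state=(1.343, 0.123, 14.015)
t=0.750: state=(0.893, 0.269, 12.331)
t=0.800: state=(0.681, 0.424, 10.853)
t=0.850: state=(0.613, 0.585, 9.556)
t=0.900: state=(0.641, 0.771, 8.421)
t=0.950: state=(0.740, 1.006, 7.432)
t=1.000: state=(0.909, 1.320, 6.579)
t=1.050: state=(1.158, 1.750, 5.858)
t=1.100: state=(1.511, 2.345, 5.278)
t=1.150: state=(2.006, 3.169, 4.867)
t=1.200: state=(2.694, 4.302, 4.690)
t=1.250: state=(3.638, 5.828, 4.875)
t=1.300: state=(4.903, 7.788, 5.652)
t=1.350: state=(6.519, 10.072, 7.374)
largest grid value and its neighbours: z(0.450)=23.50485, z(0.455)=23.51873, z(0.460)=23.50622
parabola through these three points peaks at t≈0.455 with z≈23.51874

max z = 23.519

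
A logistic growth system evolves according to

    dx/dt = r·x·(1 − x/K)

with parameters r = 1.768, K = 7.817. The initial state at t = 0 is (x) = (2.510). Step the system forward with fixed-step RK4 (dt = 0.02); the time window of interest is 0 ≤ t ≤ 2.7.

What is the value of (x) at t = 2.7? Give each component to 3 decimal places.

t=0.000: state=(2.510)
step 1 (dt=0.02): k1=(3.013), k2=(3.032), k3=(3.032), k4=(3.050); state += dt/6·(k1+2k2+2k3+k4)
t=0.020: state=(2.571)
t=0.040: state=(2.632)
t=0.060: state=(2.694)
continuing one RK4 step at a time; state shown every 5 steps (Δt=0.1):
t=0.100: state=(2.820)
t=0.200: state=(3.146)
t=0.300: state=(3.483)
t=0.400: state=(3.827)
t=0.500: state=(4.172)
t=0.600: state=(4.513)
t=0.700: state=(4.845)
t=0.800: state=(5.163)
t=0.900: state=(5.464)
t=1.000: state=(5.744)
t=1.100: state=(6.002)
t=1.200: state=(6.237)
t=1.300: state=(6.448)
t=1.400: state=(6.636)
t=1.500: state=(6.803)
t=1.600: state=(6.949)
t=1.700: state=(7.076)
t=1.800: state=(7.187)
t=1.900: state=(7.282)
t=2.000: state=(7.363)
t=2.100: state=(7.433)
t=2.200: state=(7.493)
t=2.300: state=(7.544)
t=2.400: state=(7.587)
t=2.500: state=(7.623)
t=2.600: state=(7.654)
t=2.700: state=(7.680)

(x) = (7.680)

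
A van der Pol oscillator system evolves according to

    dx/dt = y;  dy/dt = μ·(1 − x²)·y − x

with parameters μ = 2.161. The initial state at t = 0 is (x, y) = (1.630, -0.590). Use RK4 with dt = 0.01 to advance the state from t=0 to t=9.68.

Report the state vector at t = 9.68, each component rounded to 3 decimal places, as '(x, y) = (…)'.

t=0.000: state=(1.630, -0.590)
step 1 (dt=0.01): k1=(-0.590, 0.483), k2=(-0.588, 0.465), k3=(-0.588, 0.465), k4=(-0.585, 0.448); state += dt/6·(k1+2k2+2k3+k4)
t=0.010: state=(1.624, -0.585)
t=0.020: state=(1.618, -0.581)
t=0.030: state=(1.613, -0.577)
continuing one RK4 step at a time; state shown every 50 steps (Δt=0.5):
t=0.500: state=(1.349, -0.592)
t=1.000: state=(0.994, -0.889)
t=1.500: state=(0.339, -1.981)
t=2.000: state=(-1.273, -3.763)
t=2.500: state=(-2.023, -0.001)
t=3.000: state=(-1.913, 0.308)
t=3.500: state=(-1.744, 0.367)
t=4.000: state=(-1.542, 0.447)
t=4.500: state=(-1.285, 0.600)
t=5.000: state=(-0.907, 0.981)
t=5.500: state=(-0.147, 2.380)
t=6.000: state=(1.568, 2.976)
t=6.500: state=(2.015, -0.132)
t=7.000: state=(1.884, -0.320)
t=7.500: state=(1.710, -0.379)
t=8.000: state=(1.500, -0.468)
t=8.500: state=(1.228, -0.644)
t=9.000: state=(0.811, -1.115)
t=9.500: state=(-0.095, -2.903)
t=9.680: state=(-0.715, -3.910)

(x, y) = (-0.715, -3.910)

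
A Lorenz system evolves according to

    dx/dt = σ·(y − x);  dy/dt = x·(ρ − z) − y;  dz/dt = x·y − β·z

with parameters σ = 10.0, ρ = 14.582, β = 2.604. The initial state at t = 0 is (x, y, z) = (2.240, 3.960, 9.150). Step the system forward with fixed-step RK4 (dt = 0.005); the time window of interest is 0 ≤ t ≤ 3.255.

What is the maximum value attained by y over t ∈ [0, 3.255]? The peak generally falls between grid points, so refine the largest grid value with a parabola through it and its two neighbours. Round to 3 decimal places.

t=0.000: state=(2.240, 3.960, 9.150)
step 1 (dt=0.005): k1=(17.200, 8.208, -14.956), k2=(16.975, 8.506, -14.642), k3=(16.988, 8.500, -14.644), k4=(16.776, 8.797, -14.330); state += dt/6·(k1+2k2+2k3+k4)
t=0.005: state=(2.325, 4.003, 9.077)
t=0.010: state=(2.408, 4.048, 9.007)
t=0.015: state=(2.489, 4.096, 8.940)
continuing one RK4 step at a time; state shown every 40 steps (Δt=0.2):
t=0.200: state=(5.517, 7.470, 9.043)
t=0.400: state=(8.660, 8.850, 16.004)
t=0.600: state=(5.649, 3.605, 16.436)
t=0.800: state=(3.436, 3.272, 11.763)
t=1.000: state=(4.484, 5.615, 9.608)
t=1.200: state=(7.329, 8.600, 12.767)
t=1.400: state=(7.244, 5.868, 16.783)
t=1.600: state=(4.501, 3.676, 13.824)
t=1.800: state=(4.320, 4.872, 10.908)
t=2.000: state=(6.256, 7.433, 11.684)
t=2.200: state=(7.450, 7.097, 15.550)
t=2.400: state=(5.519, 4.485, 14.905)
t=2.600: state=(4.559, 4.666, 12.127)
t=2.800: state=(5.669, 6.541, 11.644)
t=3.000: state=(7.082, 7.302, 14.309)
t=3.200: state=(6.178, 5.321, 15.159)
t=3.255: state=(5.717, 4.922, 14.690)
largest grid value and its neighbours: y(0.330)=9.54330, y(0.335)=9.54803, y(0.340)=9.54460
parabola through these three points peaks at t≈0.335 with y≈9.54806

max y = 9.548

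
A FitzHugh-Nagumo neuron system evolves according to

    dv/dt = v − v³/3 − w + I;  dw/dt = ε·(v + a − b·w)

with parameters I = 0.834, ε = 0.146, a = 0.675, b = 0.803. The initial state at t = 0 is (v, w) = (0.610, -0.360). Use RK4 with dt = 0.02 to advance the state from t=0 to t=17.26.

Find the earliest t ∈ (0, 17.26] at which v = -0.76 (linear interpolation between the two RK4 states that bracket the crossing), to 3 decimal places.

t = 12.869

t=0.000: state=(0.610, -0.360)
step 1 (dt=0.02): k1=(1.728, 0.230), k2=(1.737, 0.232), k3=(1.737, 0.232), k4=(1.745, 0.234); state += dt/6·(k1+2k2+2k3+k4)
t=0.020: state=(0.645, -0.355)
t=0.040: state=(0.680, -0.351)
t=0.060: state=(0.715, -0.346)
continuing one RK4 step at a time; state shown every 50 steps (Δt=1):
t=1.000: state=(1.926, -0.033)
t=2.000: state=(1.974, 0.338)
t=3.000: state=(1.863, 0.658)
t=4.000: state=(1.745, 0.926)
t=5.000: state=(1.625, 1.149)
t=6.000: state=(1.503, 1.330)
t=7.000: state=(1.375, 1.474)
t=8.000: state=(1.238, 1.584)
t=9.000: state=(1.083, 1.662)
t=10.000: state=(0.893, 1.707)
t=11.000: state=(0.625, 1.717)
t=12.000: state=(0.136, 1.676)
t=12.860: state=(-0.748, 1.564)
next step: t=12.880: state=(-0.775, 1.560) — v has crossed -0.76
linear interpolation between t=12.860 (-0.74774) and t=12.880 (-0.77458) → t≈12.869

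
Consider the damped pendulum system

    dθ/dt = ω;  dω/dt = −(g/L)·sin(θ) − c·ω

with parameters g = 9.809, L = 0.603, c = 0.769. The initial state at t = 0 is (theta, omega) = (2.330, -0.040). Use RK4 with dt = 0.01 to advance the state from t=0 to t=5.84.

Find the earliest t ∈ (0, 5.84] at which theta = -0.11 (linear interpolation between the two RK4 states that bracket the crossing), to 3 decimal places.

t = 0.649

t=0.000: state=(2.330, -0.040)
step 1 (dt=0.01): k1=(-0.040, -11.769), k2=(-0.099, -11.726), k3=(-0.099, -11.730), k4=(-0.157, -11.690); state += dt/6·(k1+2k2+2k3+k4)
t=0.010: state=(2.329, -0.157)
t=0.020: state=(2.327, -0.274)
t=0.030: state=(2.324, -0.390)
continuing one RK4 step at a time; state shown every 20 steps (Δt=0.2):
t=0.200: state=(2.090, -2.383)
t=0.400: state=(1.358, -4.940)
t=0.600: state=(0.193, -6.242)
t=0.640: state=(-0.054, -6.097)
next step: t=0.650: state=(-0.115, -6.036) — theta has crossed -0.11
linear interpolation between t=0.640 (-0.05445) and t=0.650 (-0.11512) → t≈0.649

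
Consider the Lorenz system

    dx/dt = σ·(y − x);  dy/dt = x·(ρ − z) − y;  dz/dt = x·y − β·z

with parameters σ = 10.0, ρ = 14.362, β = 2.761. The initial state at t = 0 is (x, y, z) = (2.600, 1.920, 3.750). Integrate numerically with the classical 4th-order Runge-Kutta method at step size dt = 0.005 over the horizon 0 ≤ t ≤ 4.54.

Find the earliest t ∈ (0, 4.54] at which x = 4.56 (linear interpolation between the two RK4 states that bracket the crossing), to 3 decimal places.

t=0.000: state=(2.600, 1.920, 3.750)
step 1 (dt=0.005): k1=(-6.800, 25.671, -5.362), k2=(-5.988, 25.461, -5.192), k3=(-6.014, 25.482, -5.190), k4=(-5.225, 25.291, -5.020); state += dt/6·(k1+2k2+2k3+k4)
t=0.005: state=(2.570, 2.047, 3.724)
t=0.010: state=(2.548, 2.173, 3.700)
t=0.015: state=(2.532, 2.297, 3.677)
t=0.175: state=(4.539, 6.988, 4.423)
next step: t=0.180: state=(4.663, 7.180, 4.524) — x has crossed 4.56
linear interpolation between t=0.175 (4.53883) and t=0.180 (4.66299) → t≈0.176

t = 0.176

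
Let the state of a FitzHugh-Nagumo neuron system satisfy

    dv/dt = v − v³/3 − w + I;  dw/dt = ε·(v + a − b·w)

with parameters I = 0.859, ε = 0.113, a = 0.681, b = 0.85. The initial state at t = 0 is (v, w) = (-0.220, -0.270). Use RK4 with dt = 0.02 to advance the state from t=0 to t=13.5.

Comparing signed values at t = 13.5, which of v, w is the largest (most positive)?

t=0.000: state=(-0.220, -0.270)
step 1 (dt=0.02): k1=(0.913, 0.078), k2=(0.920, 0.079), k3=(0.921, 0.079), k4=(0.929, 0.080); state += dt/6·(k1+2k2+2k3+k4)
t=0.020: state=(-0.202, -0.268)
t=0.040: state=(-0.183, -0.267)
t=0.060: state=(-0.164, -0.265)
continuing one RK4 step at a time; state shown every 25 steps (Δt=0.5):
t=0.500: state=(0.355, -0.217)
t=1.000: state=(1.156, -0.128)
t=1.500: state=(1.778, -0.001)
t=2.000: state=(1.974, 0.141)
t=2.500: state=(1.985, 0.282)
t=3.000: state=(1.951, 0.415)
t=3.500: state=(1.908, 0.539)
t=4.000: state=(1.864, 0.656)
t=4.500: state=(1.818, 0.764)
t=5.000: state=(1.773, 0.865)
t=5.500: state=(1.728, 0.958)
t=6.000: state=(1.682, 1.045)
t=6.500: state=(1.637, 1.125)
t=7.000: state=(1.591, 1.199)
t=7.500: state=(1.545, 1.267)
t=8.000: state=(1.499, 1.329)
t=8.500: state=(1.452, 1.386)
t=9.000: state=(1.404, 1.437)
t=9.500: state=(1.355, 1.483)
t=10.000: state=(1.305, 1.525)
t=10.500: state=(1.254, 1.561)
t=11.000: state=(1.200, 1.593)
t=11.500: state=(1.143, 1.621)
t=12.000: state=(1.083, 1.644)
t=12.500: state=(1.017, 1.662)
t=13.000: state=(0.945, 1.676)
t=13.500: state=(0.863, 1.685)
compare at T: v=0.863, w=1.685

largest component: w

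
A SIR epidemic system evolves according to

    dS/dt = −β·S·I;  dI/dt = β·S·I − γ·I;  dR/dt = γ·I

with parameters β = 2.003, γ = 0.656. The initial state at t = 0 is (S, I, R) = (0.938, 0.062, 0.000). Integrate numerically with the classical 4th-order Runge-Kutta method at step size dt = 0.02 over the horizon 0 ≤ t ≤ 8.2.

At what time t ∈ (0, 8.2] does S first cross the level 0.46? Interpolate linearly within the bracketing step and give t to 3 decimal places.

t = 1.975

t=0.000: state=(0.938, 0.062, 0.000)
step 1 (dt=0.02): k1=(-0.116, 0.076, 0.041), k2=(-0.118, 0.077, 0.041), k3=(-0.118, 0.077, 0.041), k4=(-0.119, 0.077, 0.042); state += dt/6·(k1+2k2+2k3+k4)
t=0.020: state=(0.936, 0.064, 0.001)
t=0.040: state=(0.933, 0.065, 0.002)
t=0.060: state=(0.931, 0.067, 0.003)
continuing one RK4 step at a time; state shown every 25 steps (Δt=0.5):
t=0.500: state=(0.862, 0.110, 0.028)
t=1.000: state=(0.747, 0.178, 0.075)
t=1.500: state=(0.602, 0.253, 0.146)
t=1.960: state=(0.464, 0.305, 0.230)
next step: t=1.980: state=(0.459, 0.307, 0.234) — S has crossed 0.46
linear interpolation between t=1.960 (0.46416) and t=1.980 (0.45850) → t≈1.975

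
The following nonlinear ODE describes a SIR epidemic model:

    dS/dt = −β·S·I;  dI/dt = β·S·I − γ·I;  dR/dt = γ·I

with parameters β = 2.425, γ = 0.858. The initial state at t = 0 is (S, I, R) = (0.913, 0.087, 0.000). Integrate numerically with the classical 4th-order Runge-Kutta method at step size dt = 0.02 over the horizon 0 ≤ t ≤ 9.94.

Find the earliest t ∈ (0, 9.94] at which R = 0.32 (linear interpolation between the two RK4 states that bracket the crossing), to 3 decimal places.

t = 1.736

t=0.000: state=(0.913, 0.087, 0.000)
step 1 (dt=0.02): k1=(-0.193, 0.118, 0.075), k2=(-0.195, 0.119, 0.076), k3=(-0.195, 0.119, 0.076), k4=(-0.197, 0.120, 0.077); state += dt/6·(k1+2k2+2k3+k4)
t=0.020: state=(0.909, 0.089, 0.002)
t=0.040: state=(0.905, 0.092, 0.003)
t=0.060: state=(0.901, 0.094, 0.005)
continuing one RK4 step at a time; state shown every 25 steps (Δt=0.5):
t=0.500: state=(0.788, 0.160, 0.052)
t=1.000: state=(0.616, 0.245, 0.139)
t=1.500: state=(0.441, 0.302, 0.258)
t=1.720: state=(0.374, 0.310, 0.316)
next step: t=1.740: state=(0.368, 0.310, 0.321) — R has crossed 0.32
linear interpolation between t=1.720 (0.31574) and t=1.740 (0.32107) → t≈1.736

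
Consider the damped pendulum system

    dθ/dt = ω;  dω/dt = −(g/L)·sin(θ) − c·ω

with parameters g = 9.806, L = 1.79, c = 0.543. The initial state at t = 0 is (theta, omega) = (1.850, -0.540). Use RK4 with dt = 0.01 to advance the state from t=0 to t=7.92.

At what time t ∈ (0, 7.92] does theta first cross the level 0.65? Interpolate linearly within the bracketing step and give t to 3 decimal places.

t=0.000: state=(1.850, -0.540)
step 1 (dt=0.01): k1=(-0.540, -4.973), k2=(-0.565, -4.963), k3=(-0.565, -4.964), k4=(-0.590, -4.954); state += dt/6·(k1+2k2+2k3+k4)
t=0.010: state=(1.844, -0.590)
t=0.020: state=(1.838, -0.639)
t=0.030: state=(1.832, -0.688)
continuing one RK4 step at a time; state shown every 50 steps (Δt=0.5):
t=0.500: state=(0.999, -2.728)
t=0.620: state=(0.652, -3.022)
next step: t=0.630: state=(0.622, -3.038) — theta has crossed 0.65
linear interpolation between t=0.620 (0.65245) and t=0.630 (0.62215) → t≈0.621

t = 0.621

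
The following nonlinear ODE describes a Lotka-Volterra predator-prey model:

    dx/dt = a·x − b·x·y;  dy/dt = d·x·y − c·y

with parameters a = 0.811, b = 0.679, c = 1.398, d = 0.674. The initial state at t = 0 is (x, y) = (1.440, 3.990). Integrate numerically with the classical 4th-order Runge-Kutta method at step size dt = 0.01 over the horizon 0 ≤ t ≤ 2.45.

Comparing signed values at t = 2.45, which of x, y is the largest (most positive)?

t=0.000: state=(1.440, 3.990)
step 1 (dt=0.01): k1=(-2.733, -1.705), k2=(-2.699, -1.739), k3=(-2.699, -1.738), k4=(-2.666, -1.770); state += dt/6·(k1+2k2+2k3+k4)
t=0.010: state=(1.413, 3.973)
t=0.020: state=(1.387, 3.955)
t=0.030: state=(1.361, 3.936)
continuing one RK4 step at a time; state shown every 10 steps (Δt=0.1):
t=0.100: state=(1.199, 3.791)
t=0.200: state=(1.013, 3.550)
t=0.300: state=(0.871, 3.289)
t=0.400: state=(0.762, 3.021)
t=0.500: state=(0.680, 2.757)
t=0.600: state=(0.616, 2.504)
t=0.700: state=(0.569, 2.266)
t=0.800: state=(0.533, 2.045)
t=0.900: state=(0.506, 1.841)
t=1.000: state=(0.488, 1.656)
t=1.100: state=(0.475, 1.487)
t=1.200: state=(0.469, 1.335)
t=1.300: state=(0.466, 1.198)
t=1.400: state=(0.468, 1.075)
t=1.500: state=(0.474, 0.965)
t=1.600: state=(0.483, 0.866)
t=1.700: state=(0.495, 0.779)
t=1.800: state=(0.511, 0.700)
t=1.900: state=(0.530, 0.631)
t=2.000: state=(0.551, 0.569)
t=2.100: state=(0.576, 0.514)
t=2.200: state=(0.605, 0.465)
t=2.300: state=(0.636, 0.421)
t=2.400: state=(0.672, 0.383)
t=2.450: state=(0.691, 0.365)
compare at T: x=0.691, y=0.365

largest component: x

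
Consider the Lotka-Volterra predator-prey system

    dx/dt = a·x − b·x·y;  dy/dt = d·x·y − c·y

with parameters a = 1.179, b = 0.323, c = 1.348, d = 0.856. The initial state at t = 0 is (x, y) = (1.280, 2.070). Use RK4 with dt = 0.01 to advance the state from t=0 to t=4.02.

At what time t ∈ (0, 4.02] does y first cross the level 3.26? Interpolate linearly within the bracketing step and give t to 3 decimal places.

t = 1.526

t=0.000: state=(1.280, 2.070)
step 1 (dt=0.01): k1=(0.653, -0.522), k2=(0.656, -0.516), k3=(0.656, -0.516), k4=(0.659, -0.509); state += dt/6·(k1+2k2+2k3+k4)
t=0.010: state=(1.287, 2.065)
t=0.020: state=(1.293, 2.060)
t=0.030: state=(1.300, 2.055)
continuing one RK4 step at a time; state shown every 20 steps (Δt=0.2):
t=0.200: state=(1.422, 1.992)
t=0.400: state=(1.584, 1.967)
t=0.600: state=(1.765, 2.000)
t=0.800: state=(1.958, 2.100)
t=1.000: state=(2.152, 2.280)
t=1.200: state=(2.332, 2.557)
t=1.400: state=(2.473, 2.949)
t=1.520: state=(2.527, 3.243)
next step: t=1.530: state=(2.530, 3.270) — y has crossed 3.26
linear interpolation between t=1.520 (3.24337) and t=1.530 (3.26995) → t≈1.526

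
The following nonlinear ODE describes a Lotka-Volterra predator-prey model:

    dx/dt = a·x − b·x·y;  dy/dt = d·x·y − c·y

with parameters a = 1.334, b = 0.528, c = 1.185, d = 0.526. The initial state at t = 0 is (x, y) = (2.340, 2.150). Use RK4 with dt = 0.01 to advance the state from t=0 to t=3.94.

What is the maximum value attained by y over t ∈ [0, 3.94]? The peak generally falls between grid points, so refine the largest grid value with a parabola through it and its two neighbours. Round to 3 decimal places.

t=0.000: state=(2.340, 2.150)
step 1 (dt=0.01): k1=(0.465, 0.099), k2=(0.465, 0.101), k3=(0.465, 0.101), k4=(0.465, 0.104); state += dt/6·(k1+2k2+2k3+k4)
t=0.010: state=(2.345, 2.151)
t=0.020: state=(2.349, 2.152)
t=0.030: state=(2.354, 2.153)
continuing one RK4 step at a time; state shown every 20 steps (Δt=0.2):
t=0.200: state=(2.431, 2.180)
t=0.400: state=(2.516, 2.232)
t=0.600: state=(2.586, 2.303)
t=0.800: state=(2.636, 2.392)
t=1.000: state=(2.659, 2.494)
t=1.200: state=(2.653, 2.603)
t=1.400: state=(2.617, 2.710)
t=1.600: state=(2.553, 2.807)
t=1.800: state=(2.468, 2.885)
t=2.000: state=(2.369, 2.936)
t=2.200: state=(2.266, 2.956)
t=2.400: state=(2.166, 2.944)
t=2.600: state=(2.077, 2.903)
t=2.800: state=(2.002, 2.839)
t=3.000: state=(1.946, 2.756)
t=3.200: state=(1.908, 2.663)
t=3.400: state=(1.891, 2.565)
t=3.600: state=(1.893, 2.469)
t=3.800: state=(1.913, 2.379)
t=3.940: state=(1.938, 2.323)
largest grid value and its neighbours: y(2.220)=2.95600, y(2.230)=2.95600, y(2.240)=2.95593
parabola through these three points peaks at t≈2.226 with y≈2.95601

max y = 2.956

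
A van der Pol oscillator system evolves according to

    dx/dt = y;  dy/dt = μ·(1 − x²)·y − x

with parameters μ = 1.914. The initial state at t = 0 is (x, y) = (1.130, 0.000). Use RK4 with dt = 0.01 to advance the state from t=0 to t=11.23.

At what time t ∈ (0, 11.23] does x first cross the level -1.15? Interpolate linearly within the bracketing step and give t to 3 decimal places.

t=0.000: state=(1.130, 0.000)
step 1 (dt=0.01): k1=(0.000, -1.130), k2=(-0.006, -1.127), k3=(-0.006, -1.127), k4=(-0.011, -1.124); state += dt/6·(k1+2k2+2k3+k4)
t=0.010: state=(1.130, -0.011)
t=0.020: state=(1.130, -0.022)
t=0.030: state=(1.129, -0.034)
continuing one RK4 step at a time; state shown every 50 steps (Δt=0.5):
t=0.500: state=(1.000, -0.509)
t=1.000: state=(0.596, -1.193)
t=1.500: state=(-0.387, -2.991)
t=1.720: state=(-1.116, -3.373)
next step: t=1.730: state=(-1.150, -3.344) — x has crossed -1.15
linear interpolation between t=1.720 (-1.11647) and t=1.730 (-1.15006) → t≈1.730

t = 1.730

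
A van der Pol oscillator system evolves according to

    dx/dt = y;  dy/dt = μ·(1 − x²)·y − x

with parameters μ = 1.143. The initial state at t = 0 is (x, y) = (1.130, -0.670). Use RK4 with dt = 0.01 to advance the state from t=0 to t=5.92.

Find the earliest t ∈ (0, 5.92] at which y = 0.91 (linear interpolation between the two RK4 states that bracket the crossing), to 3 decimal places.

t = 3.392

t=0.000: state=(1.130, -0.670)
step 1 (dt=0.01): k1=(-0.670, -0.918), k2=(-0.675, -0.919), k3=(-0.675, -0.919), k4=(-0.679, -0.920); state += dt/6·(k1+2k2+2k3+k4)
t=0.010: state=(1.123, -0.679)
t=0.020: state=(1.116, -0.688)
t=0.030: state=(1.109, -0.698)
continuing one RK4 step at a time; state shown every 20 steps (Δt=0.2):
t=0.200: state=(0.977, -0.862)
t=0.400: state=(0.783, -1.088)
t=0.600: state=(0.538, -1.378)
t=0.800: state=(0.226, -1.757)
t=1.000: state=(-0.170, -2.210)
t=1.200: state=(-0.653, -2.577)
t=1.400: state=(-1.170, -2.481)
t=1.600: state=(-1.601, -1.742)
t=1.800: state=(-1.854, -0.816)
t=2.000: state=(-1.946, -0.160)
t=2.200: state=(-1.938, 0.204)
t=2.400: state=(-1.876, 0.399)
t=2.600: state=(-1.783, 0.517)
t=2.800: state=(-1.671, 0.607)
t=3.000: state=(-1.541, 0.694)
t=3.200: state=(-1.392, 0.792)
t=3.390: state=(-1.231, 0.909)
next step: t=3.400: state=(-1.222, 0.916) — y has crossed 0.91
linear interpolation between t=3.390 (0.90860) and t=3.400 (0.91561) → t≈3.392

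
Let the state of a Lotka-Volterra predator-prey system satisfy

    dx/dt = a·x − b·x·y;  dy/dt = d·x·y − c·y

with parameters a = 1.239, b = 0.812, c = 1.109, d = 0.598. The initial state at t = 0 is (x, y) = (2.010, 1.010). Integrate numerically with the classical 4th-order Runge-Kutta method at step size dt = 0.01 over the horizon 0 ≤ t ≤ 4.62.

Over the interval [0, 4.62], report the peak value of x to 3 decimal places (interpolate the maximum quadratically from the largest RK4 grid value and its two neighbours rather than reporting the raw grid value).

max x = 2.737

t=0.000: state=(2.010, 1.010)
step 1 (dt=0.01): k1=(0.842, 0.094), k2=(0.843, 0.096), k3=(0.843, 0.097), k4=(0.844, 0.099); state += dt/6·(k1+2k2+2k3+k4)
t=0.010: state=(2.018, 1.011)
t=0.020: state=(2.027, 1.012)
t=0.030: state=(2.035, 1.013)
continuing one RK4 step at a time; state shown every 20 steps (Δt=0.2):
t=0.200: state=(2.181, 1.039)
t=0.400: state=(2.351, 1.092)
t=0.600: state=(2.508, 1.170)
t=0.800: state=(2.635, 1.275)
t=1.000: state=(2.716, 1.408)
t=1.200: state=(2.735, 1.563)
t=1.400: state=(2.682, 1.733)
t=1.600: state=(2.558, 1.900)
t=1.800: state=(2.378, 2.045)
t=2.000: state=(2.165, 2.150)
t=2.200: state=(1.947, 2.203)
t=2.400: state=(1.743, 2.200)
t=2.600: state=(1.568, 2.147)
t=2.800: state=(1.428, 2.057)
t=3.000: state=(1.322, 1.942)
t=3.200: state=(1.248, 1.813)
t=3.400: state=(1.204, 1.681)
t=3.600: state=(1.186, 1.554)
t=3.800: state=(1.193, 1.434)
t=4.000: state=(1.221, 1.327)
t=4.200: state=(1.271, 1.234)
t=4.400: state=(1.342, 1.155)
t=4.600: state=(1.433, 1.092)
t=4.620: state=(1.443, 1.087)
largest grid value and its neighbours: x(1.140)=2.73670, x(1.150)=2.73686, x(1.160)=2.73684
parabola through these three points peaks at t≈1.154 with x≈2.73687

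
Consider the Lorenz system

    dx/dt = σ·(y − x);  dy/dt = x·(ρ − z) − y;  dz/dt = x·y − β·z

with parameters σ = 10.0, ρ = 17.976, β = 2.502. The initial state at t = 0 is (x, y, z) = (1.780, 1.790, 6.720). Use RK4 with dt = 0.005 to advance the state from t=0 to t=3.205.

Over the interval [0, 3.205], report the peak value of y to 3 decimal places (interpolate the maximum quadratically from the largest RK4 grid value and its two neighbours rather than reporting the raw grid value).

max y = 14.931

t=0.000: state=(1.780, 1.790, 6.720)
step 1 (dt=0.005): k1=(0.100, 18.246, -13.627), k2=(0.554, 18.264, -13.460), k3=(0.543, 18.276, -13.459), k4=(0.987, 18.305, -13.291); state += dt/6·(k1+2k2+2k3+k4)
t=0.005: state=(1.783, 1.881, 6.653)
t=0.010: state=(1.790, 1.973, 6.587)
t=0.015: state=(1.801, 2.066, 6.523)
continuing one RK4 step at a time; state shown every 40 steps (Δt=0.2):
t=0.200: state=(4.643, 7.559, 6.292)
t=0.400: state=(11.847, 13.224, 21.274)
t=0.600: state=(4.606, 0.228, 21.427)
t=0.800: state=(0.596, 0.132, 12.971)
t=1.000: state=(0.518, 0.745, 7.895)
t=1.200: state=(1.627, 2.688, 5.058)
t=1.400: state=(6.216, 10.191, 6.966)
t=1.600: state=(12.016, 9.554, 25.821)
t=1.800: state=(2.407, -0.698, 18.990)
t=2.000: state=(-0.118, -0.450, 11.451)
t=2.200: state=(-0.658, -1.034, 6.989)
t=2.400: state=(-2.300, -3.847, 4.773)
t=2.600: state=(-8.493, -13.157, 10.364)
t=2.800: state=(-9.835, -4.350, 26.373)
t=3.000: state=(-1.159, 0.646, 16.615)
t=3.200: state=(0.248, 0.481, 10.058)
t=3.205: state=(0.259, 0.489, 9.933)
largest grid value and its neighbours: y(1.505)=14.91296, y(1.510)=14.93116, y(1.515)=14.91634
parabola through these three points peaks at t≈1.510 with y≈14.93121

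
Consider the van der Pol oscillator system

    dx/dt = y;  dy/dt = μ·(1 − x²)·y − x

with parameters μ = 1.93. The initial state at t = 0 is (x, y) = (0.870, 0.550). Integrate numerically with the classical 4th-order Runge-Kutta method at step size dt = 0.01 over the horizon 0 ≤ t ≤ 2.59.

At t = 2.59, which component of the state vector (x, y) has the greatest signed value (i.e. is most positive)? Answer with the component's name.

largest component: y

t=0.000: state=(0.870, 0.550)
step 1 (dt=0.01): k1=(0.550, -0.612), k2=(0.547, -0.621), k3=(0.547, -0.621), k4=(0.544, -0.630); state += dt/6·(k1+2k2+2k3+k4)
t=0.010: state=(0.875, 0.544)
t=0.020: state=(0.881, 0.537)
t=0.030: state=(0.886, 0.531)
continuing one RK4 step at a time; state shown every 10 steps (Δt=0.1):
t=0.100: state=(0.922, 0.480)
t=0.200: state=(0.965, 0.395)
t=0.300: state=(1.000, 0.299)
t=0.400: state=(1.025, 0.196)
t=0.500: state=(1.039, 0.091)
t=0.600: state=(1.043, -0.014)
t=0.700: state=(1.037, -0.117)
t=0.800: state=(1.020, -0.218)
t=0.900: state=(0.993, -0.318)
t=1.000: state=(0.956, -0.419)
t=1.100: state=(0.909, -0.524)
t=1.200: state=(0.851, -0.637)
t=1.300: state=(0.781, -0.764)
t=1.400: state=(0.698, -0.911)
t=1.500: state=(0.598, -1.088)
t=1.600: state=(0.479, -1.305)
t=1.700: state=(0.335, -1.576)
t=1.800: state=(0.161, -1.916)
t=1.900: state=(-0.050, -2.327)
t=2.000: state=(-0.306, -2.785)
t=2.100: state=(-0.606, -3.194)
t=2.200: state=(-0.937, -3.370)
t=2.300: state=(-1.265, -3.119)
t=2.400: state=(-1.546, -2.445)
t=2.500: state=(-1.749, -1.608)
t=2.590: state=(-1.863, -0.948)
compare at T: x=-1.863, y=-0.948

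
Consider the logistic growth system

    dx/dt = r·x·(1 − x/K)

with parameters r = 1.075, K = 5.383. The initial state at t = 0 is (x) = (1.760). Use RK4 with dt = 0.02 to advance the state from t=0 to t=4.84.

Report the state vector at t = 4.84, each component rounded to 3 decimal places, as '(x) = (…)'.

(x) = (5.323)

t=0.000: state=(1.760)
step 1 (dt=0.02): k1=(1.273), k2=(1.278), k3=(1.278), k4=(1.283); state += dt/6·(k1+2k2+2k3+k4)
t=0.020: state=(1.786)
t=0.040: state=(1.811)
t=0.060: state=(1.837)
continuing one RK4 step at a time; state shown every 10 steps (Δt=0.2):
t=0.200: state=(2.023)
t=0.400: state=(2.301)
t=0.600: state=(2.588)
t=0.800: state=(2.877)
t=1.000: state=(3.162)
t=1.200: state=(3.436)
t=1.400: state=(3.695)
t=1.600: state=(3.933)
t=1.800: state=(4.149)
t=2.000: state=(4.342)
t=2.200: state=(4.511)
t=2.400: state=(4.657)
t=2.600: state=(4.781)
t=2.800: state=(4.887)
t=3.000: state=(4.976)
t=3.200: state=(5.050)
t=3.400: state=(5.111)
t=3.600: state=(5.161)
t=3.800: state=(5.203)
t=4.000: state=(5.237)
t=4.200: state=(5.264)
t=4.400: state=(5.287)
t=4.600: state=(5.305)
t=4.800: state=(5.320)
t=4.840: state=(5.323)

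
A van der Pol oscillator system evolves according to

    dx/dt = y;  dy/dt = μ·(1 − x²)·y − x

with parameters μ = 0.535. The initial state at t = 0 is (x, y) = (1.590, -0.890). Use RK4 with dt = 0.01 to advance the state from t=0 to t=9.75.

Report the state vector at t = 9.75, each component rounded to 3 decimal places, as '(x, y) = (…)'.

t=0.000: state=(1.590, -0.890)
step 1 (dt=0.01): k1=(-0.890, -0.862), k2=(-0.894, -0.861), k3=(-0.894, -0.861), k4=(-0.899, -0.860); state += dt/6·(k1+2k2+2k3+k4)
t=0.010: state=(1.581, -0.899)
t=0.020: state=(1.572, -0.907)
t=0.030: state=(1.563, -0.916)
continuing one RK4 step at a time; state shown every 50 steps (Δt=0.5):
t=0.500: state=(1.037, -1.334)
t=1.000: state=(0.234, -1.896)
t=1.500: state=(-0.828, -2.220)
t=2.000: state=(-1.742, -1.203)
t=2.500: state=(-1.992, 0.091)
t=3.000: state=(-1.766, 0.737)
t=3.500: state=(-1.289, 1.165)
t=4.000: state=(-0.586, 1.674)
t=4.500: state=(0.396, 2.212)
t=5.000: state=(1.459, 1.765)
t=5.500: state=(1.979, 0.325)
t=6.000: state=(1.896, -0.540)
t=6.500: state=(1.505, -1.001)
t=7.000: state=(0.895, -1.457)
t=7.500: state=(0.024, -2.037)
t=8.000: state=(-1.071, -2.145)
t=8.500: state=(-1.864, -0.872)
t=9.000: state=(-1.979, 0.279)
t=9.500: state=(-1.687, 0.836)
t=9.750: state=(-1.451, 1.045)

(x, y) = (-1.451, 1.045)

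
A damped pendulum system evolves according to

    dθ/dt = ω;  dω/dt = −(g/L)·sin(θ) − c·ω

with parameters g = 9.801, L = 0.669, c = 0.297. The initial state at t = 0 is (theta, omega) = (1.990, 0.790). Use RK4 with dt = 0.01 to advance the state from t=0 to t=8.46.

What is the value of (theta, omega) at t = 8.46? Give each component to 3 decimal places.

t=0.000: state=(1.990, 0.790)
step 1 (dt=0.01): k1=(0.790, -13.616), k2=(0.722, -13.572), k3=(0.722, -13.575), k4=(0.654, -13.533); state += dt/6·(k1+2k2+2k3+k4)
t=0.010: state=(1.997, 0.654)
t=0.020: state=(2.003, 0.519)
t=0.030: state=(2.008, 0.385)
continuing one RK4 step at a time; state shown every 50 steps (Δt=0.5):
t=0.500: state=(0.727, -5.611)
t=1.000: state=(-1.580, -1.552)
t=1.500: state=(-0.589, 4.974)
t=2.000: state=(1.373, 1.007)
t=2.500: state=(0.231, -4.621)
t=3.000: state=(-1.210, 0.139)
t=3.500: state=(0.188, 3.961)
t=4.000: state=(0.965, -1.435)
t=4.500: state=(-0.541, -2.773)
t=5.000: state=(-0.598, 2.458)
t=5.500: state=(0.727, 1.244)
t=6.000: state=(0.162, -2.782)
t=6.500: state=(-0.700, 0.275)
t=7.000: state=(0.226, 2.250)
t=7.500: state=(0.482, -1.422)
t=8.000: state=(-0.455, -1.143)
t=8.460: state=(-0.235, 1.790)

(theta, omega) = (-0.235, 1.790)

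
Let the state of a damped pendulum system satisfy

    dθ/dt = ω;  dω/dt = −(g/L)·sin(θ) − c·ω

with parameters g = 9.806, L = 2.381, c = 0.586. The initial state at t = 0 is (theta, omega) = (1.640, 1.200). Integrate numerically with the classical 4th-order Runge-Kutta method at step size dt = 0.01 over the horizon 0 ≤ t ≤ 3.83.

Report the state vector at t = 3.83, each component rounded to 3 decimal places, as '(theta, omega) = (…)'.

(theta, omega) = (0.601, -0.187)

t=0.000: state=(1.640, 1.200)
step 1 (dt=0.01): k1=(1.200, -4.812), k2=(1.176, -4.796), k3=(1.176, -4.796), k4=(1.152, -4.780); state += dt/6·(k1+2k2+2k3+k4)
t=0.010: state=(1.652, 1.152)
t=0.020: state=(1.663, 1.104)
t=0.030: state=(1.674, 1.057)
continuing one RK4 step at a time; state shown every 20 steps (Δt=0.2):
t=0.200: state=(1.788, 0.301)
t=0.400: state=(1.767, -0.491)
t=0.600: state=(1.596, -1.207)
t=0.800: state=(1.290, -1.842)
t=1.000: state=(0.870, -2.320)
t=1.200: state=(0.381, -2.513)
t=1.400: state=(-0.110, -2.333)
t=1.600: state=(-0.530, -1.823)
t=1.800: state=(-0.827, -1.126)
t=2.000: state=(-0.978, -0.386)
t=2.200: state=(-0.985, 0.308)
t=2.400: state=(-0.862, 0.897)
t=2.600: state=(-0.636, 1.329)
t=2.800: state=(-0.344, 1.547)
t=3.000: state=(-0.034, 1.519)
t=3.200: state=(0.248, 1.263)
t=3.400: state=(0.461, 0.847)
t=3.600: state=(0.582, 0.361)
t=3.800: state=(0.605, -0.119)
t=3.830: state=(0.601, -0.187)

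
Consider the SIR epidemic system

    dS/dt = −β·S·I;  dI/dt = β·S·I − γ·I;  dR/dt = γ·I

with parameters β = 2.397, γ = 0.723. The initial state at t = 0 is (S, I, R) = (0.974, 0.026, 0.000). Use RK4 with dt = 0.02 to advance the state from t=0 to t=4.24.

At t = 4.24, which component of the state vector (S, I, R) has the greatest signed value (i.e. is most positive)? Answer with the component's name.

t=0.000: state=(0.974, 0.026, 0.000)
step 1 (dt=0.02): k1=(-0.061, 0.042, 0.019), k2=(-0.062, 0.043, 0.019), k3=(-0.062, 0.043, 0.019), k4=(-0.063, 0.043, 0.019); state += dt/6·(k1+2k2+2k3+k4)
t=0.020: state=(0.973, 0.027, 0.000)
t=0.040: state=(0.971, 0.028, 0.001)
t=0.060: state=(0.970, 0.029, 0.001)
continuing one RK4 step at a time; state shown every 10 steps (Δt=0.2):
t=0.200: state=(0.960, 0.036, 0.004)
t=0.400: state=(0.941, 0.049, 0.011)
t=0.600: state=(0.915, 0.066, 0.019)
t=0.800: state=(0.882, 0.088, 0.030)
t=1.000: state=(0.841, 0.115, 0.044)
t=1.200: state=(0.790, 0.147, 0.063)
t=1.400: state=(0.730, 0.183, 0.087)
t=1.600: state=(0.662, 0.221, 0.116)
t=1.800: state=(0.590, 0.259, 0.151)
t=2.000: state=(0.517, 0.292, 0.191)
t=2.200: state=(0.447, 0.318, 0.235)
t=2.400: state=(0.382, 0.336, 0.283)
t=2.600: state=(0.324, 0.344, 0.332)
t=2.800: state=(0.275, 0.344, 0.382)
t=3.000: state=(0.233, 0.336, 0.431)
t=3.200: state=(0.199, 0.322, 0.478)
t=3.400: state=(0.172, 0.305, 0.524)
t=3.600: state=(0.149, 0.285, 0.566)
t=3.800: state=(0.131, 0.263, 0.606)
t=4.000: state=(0.116, 0.242, 0.643)
t=4.200: state=(0.104, 0.220, 0.676)
t=4.240: state=(0.101, 0.216, 0.682)
compare at T: S=0.101, I=0.216, R=0.682

largest component: R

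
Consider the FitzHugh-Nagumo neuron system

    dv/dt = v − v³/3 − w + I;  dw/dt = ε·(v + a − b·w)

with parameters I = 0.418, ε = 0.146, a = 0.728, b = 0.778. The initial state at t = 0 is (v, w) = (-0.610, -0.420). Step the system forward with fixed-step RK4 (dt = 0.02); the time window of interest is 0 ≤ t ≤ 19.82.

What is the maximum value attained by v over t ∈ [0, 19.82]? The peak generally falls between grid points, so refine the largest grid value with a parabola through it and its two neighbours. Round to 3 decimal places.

t=0.000: state=(-0.610, -0.420)
step 1 (dt=0.02): k1=(0.304, 0.065), k2=(0.305, 0.065), k3=(0.305, 0.065), k4=(0.306, 0.066); state += dt/6·(k1+2k2+2k3+k4)
t=0.020: state=(-0.604, -0.419)
t=0.040: state=(-0.598, -0.417)
t=0.060: state=(-0.592, -0.416)
continuing one RK4 step at a time; state shown every 50 steps (Δt=1):
t=1.000: state=(-0.209, -0.333)
t=2.000: state=(0.612, -0.175)
t=3.000: state=(1.610, 0.107)
t=4.000: state=(1.755, 0.435)
t=5.000: state=(1.642, 0.723)
t=6.000: state=(1.492, 0.963)
t=7.000: state=(1.321, 1.154)
t=8.000: state=(1.118, 1.299)
t=9.000: state=(0.845, 1.396)
t=10.000: state=(0.382, 1.434)
t=11.000: state=(-0.674, 1.370)
t=12.000: state=(-1.859, 1.132)
t=13.000: state=(-1.940, 0.844)
t=14.000: state=(-1.853, 0.592)
t=15.000: state=(-1.759, 0.380)
t=16.000: state=(-1.667, 0.203)
t=17.000: state=(-1.576, 0.058)
t=18.000: state=(-1.488, -0.059)
t=19.000: state=(-1.402, -0.151)
t=19.820: state=(-1.332, -0.211)
largest grid value and its neighbours: v(3.720)=1.76468, v(3.740)=1.76473, v(3.760)=1.76465
parabola through these three points peaks at t≈3.737 with v≈1.76473

max v = 1.765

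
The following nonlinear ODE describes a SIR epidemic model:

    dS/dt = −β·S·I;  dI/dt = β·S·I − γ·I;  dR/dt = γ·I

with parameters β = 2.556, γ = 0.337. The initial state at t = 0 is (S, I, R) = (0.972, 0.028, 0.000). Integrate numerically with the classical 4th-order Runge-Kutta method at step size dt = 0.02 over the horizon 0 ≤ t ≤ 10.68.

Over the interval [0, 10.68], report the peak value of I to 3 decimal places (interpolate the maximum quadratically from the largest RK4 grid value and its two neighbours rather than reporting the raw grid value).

t=0.000: state=(0.972, 0.028, 0.000)
step 1 (dt=0.02): k1=(-0.070, 0.060, 0.009), k2=(-0.071, 0.061, 0.010), k3=(-0.071, 0.061, 0.010), k4=(-0.073, 0.063, 0.010); state += dt/6·(k1+2k2+2k3+k4)
t=0.020: state=(0.971, 0.029, 0.000)
t=0.040: state=(0.969, 0.031, 0.000)
t=0.060: state=(0.968, 0.032, 0.001)
continuing one RK4 step at a time; state shown every 25 steps (Δt=0.5):
t=0.500: state=(0.912, 0.079, 0.008)
t=1.000: state=(0.771, 0.199, 0.031)
t=1.500: state=(0.532, 0.389, 0.080)
t=2.000: state=(0.289, 0.551, 0.160)
t=2.500: state=(0.136, 0.605, 0.259)
t=3.000: state=(0.064, 0.577, 0.359)
t=3.500: state=(0.032, 0.517, 0.452)
t=4.000: state=(0.017, 0.450, 0.533)
t=4.500: state=(0.010, 0.387, 0.603)
t=5.000: state=(0.006, 0.330, 0.664)
t=5.500: state=(0.004, 0.281, 0.715)
t=6.000: state=(0.003, 0.238, 0.759)
t=6.500: state=(0.002, 0.202, 0.796)
t=7.000: state=(0.002, 0.171, 0.827)
t=7.500: state=(0.001, 0.145, 0.854)
t=8.000: state=(0.001, 0.123, 0.876)
t=8.500: state=(0.001, 0.104, 0.895)
t=9.000: state=(0.001, 0.088, 0.911)
t=9.500: state=(0.001, 0.074, 0.925)
t=10.000: state=(0.001, 0.063, 0.936)
t=10.500: state=(0.001, 0.053, 0.946)
t=10.680: state=(0.001, 0.050, 0.949)
largest grid value and its neighbours: I(2.500)=0.60469, I(2.520)=0.60476, I(2.540)=0.60471
parabola through these three points peaks at t≈2.522 with I≈0.60476

max I = 0.605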